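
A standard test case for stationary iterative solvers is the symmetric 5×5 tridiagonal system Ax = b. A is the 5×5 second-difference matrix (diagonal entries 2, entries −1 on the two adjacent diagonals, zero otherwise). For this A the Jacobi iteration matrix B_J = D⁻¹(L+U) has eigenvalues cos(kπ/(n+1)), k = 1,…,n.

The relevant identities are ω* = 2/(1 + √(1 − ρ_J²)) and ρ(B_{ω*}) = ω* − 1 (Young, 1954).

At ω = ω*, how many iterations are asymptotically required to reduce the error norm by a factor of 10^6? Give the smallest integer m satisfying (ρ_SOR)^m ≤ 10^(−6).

B_J for the 5×5 system has eigenvalues cos(kπ/6); ρ_J = cos(π/6) = 0.8660254.
√(1−ρ_J²) = |sin(π/6)| = 0.5000000
[ω*] 2 ÷ (1 + 0.5000000) = 2 ÷ 1.5000000 = 1.3333333.
and ρ(B_{ω*}) = 1.3333333 − 1 = 0.3333333.
For 6 digits: m = 6·ln10 / (−ln 0.3333333) = 13.8155/1.09861 = 12.575; round up → m = 13.

m = 13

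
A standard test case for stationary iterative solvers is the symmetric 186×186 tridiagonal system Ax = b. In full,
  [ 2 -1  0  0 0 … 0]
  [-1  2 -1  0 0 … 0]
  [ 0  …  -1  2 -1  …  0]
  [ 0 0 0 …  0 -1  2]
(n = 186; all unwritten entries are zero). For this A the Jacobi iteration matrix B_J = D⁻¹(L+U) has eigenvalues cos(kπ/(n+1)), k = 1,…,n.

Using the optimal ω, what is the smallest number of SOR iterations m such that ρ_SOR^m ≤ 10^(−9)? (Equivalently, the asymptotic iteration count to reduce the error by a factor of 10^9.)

½·tridiag(1,0,1) at n=186: λ_k = cos(kπ/187); max |λ| at k=1 ⇒ ρ_J = cos(π/187) ≈ 0.9998589.
√(1−ρ_J²) simplifies to sin(π/187) = 0.0167992.
ω* = 2/(1 + 0.0167992) = 2/1.0167992 = 1.9669567.
ρ(B_{ω*}) = ω*−1 = 0.9669567
Need (0.9669567)^m ≤ 10^(−9): m ≥ 9·ln10/|ln 0.9669567| = 20.7233/0.0336016 = 616.736 ⇒ m = 617.

m = 617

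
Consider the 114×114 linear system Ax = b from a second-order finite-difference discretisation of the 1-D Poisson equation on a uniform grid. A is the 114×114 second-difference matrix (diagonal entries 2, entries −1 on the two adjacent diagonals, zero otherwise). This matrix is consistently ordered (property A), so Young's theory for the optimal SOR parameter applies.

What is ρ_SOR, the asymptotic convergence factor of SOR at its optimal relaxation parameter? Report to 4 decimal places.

[ρ_J] n=114: ρ(B_J) = cos(π/(n+1)) = cos(π/115) = 0.9996.
root = sin(π/115) = 0.02731  (since 1−cos² = sin²).
ω* = 2/(1+0.02731) = 1.9468
Hence ρ(B_{ω*}) = 1.9468 − 1 = 0.9468.

ρ_SOR = 0.9468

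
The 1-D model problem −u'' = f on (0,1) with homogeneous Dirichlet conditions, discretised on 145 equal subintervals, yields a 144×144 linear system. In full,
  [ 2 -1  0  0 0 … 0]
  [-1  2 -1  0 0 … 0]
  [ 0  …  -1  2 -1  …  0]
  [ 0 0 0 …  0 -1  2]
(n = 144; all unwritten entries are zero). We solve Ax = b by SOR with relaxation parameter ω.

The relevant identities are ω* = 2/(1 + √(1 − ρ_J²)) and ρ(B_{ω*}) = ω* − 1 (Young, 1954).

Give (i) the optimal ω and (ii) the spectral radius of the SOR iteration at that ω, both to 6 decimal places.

½·tridiag(1,0,1) at n=144: λ_k = cos(kπ/145); max |λ| at k=1 ⇒ ρ_J = cos(π/145) ≈ 0.999765.
√(1−ρ_J²) simplifies to sin(π/145) = 0.0216645.
Then 2/(1+√(1−ρ_J²)) = 2/(1+0.0216645); ω* = 2/1.0216645 = 1.957590.
ρ_SOR = ω* − 1 = 1.957590 − 1 = 0.957590.

ω* = 1.957590, ρ_SOR = 0.957590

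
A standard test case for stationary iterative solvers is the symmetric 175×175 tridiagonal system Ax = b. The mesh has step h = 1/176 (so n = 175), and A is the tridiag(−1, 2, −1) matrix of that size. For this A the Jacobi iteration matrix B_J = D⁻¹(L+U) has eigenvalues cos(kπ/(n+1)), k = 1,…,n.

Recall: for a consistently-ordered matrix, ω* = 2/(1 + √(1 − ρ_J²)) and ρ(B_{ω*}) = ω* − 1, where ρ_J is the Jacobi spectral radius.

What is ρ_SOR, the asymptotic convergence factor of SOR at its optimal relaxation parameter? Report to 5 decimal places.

spectrum of D⁻¹(L+U) = {cos(kπ/176) : 1≤k≤175}; ρ_J = cos(π/176) = 0.99984.
√(1 − cos²(π/176)) = sin(π/176) ≈ 0.017849.
Then 2/(1+√(1−ρ_J²)) = 2/(1+0.017849); ω* = 2/1.017849 = 1.96493.
[ρ_SOR] ω* − 1 = 0.96493.

ρ_SOR = 0.96493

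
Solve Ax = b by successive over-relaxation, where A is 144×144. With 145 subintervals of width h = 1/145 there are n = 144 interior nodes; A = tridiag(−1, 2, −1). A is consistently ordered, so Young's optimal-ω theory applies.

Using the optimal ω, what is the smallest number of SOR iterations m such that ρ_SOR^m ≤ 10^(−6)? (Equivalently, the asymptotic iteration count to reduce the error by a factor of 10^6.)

[ρ_J] n=144: ρ(B_J) = cos(π/(n+1)) = cos(π/145) = 0.9997653.
√(1−ρ_J²) = |sin(π/145)| = 0.0216645
ω* = 2/(1+0.0216645) = 1.9575898
ρ(B_{ω*}) = ω*−1 = 0.9575898
For 6 digits: m = 6·ln10 / (−ln 0.9575898) = 13.8155/0.0433358 = 318.801; round up → m = 319.

m = 319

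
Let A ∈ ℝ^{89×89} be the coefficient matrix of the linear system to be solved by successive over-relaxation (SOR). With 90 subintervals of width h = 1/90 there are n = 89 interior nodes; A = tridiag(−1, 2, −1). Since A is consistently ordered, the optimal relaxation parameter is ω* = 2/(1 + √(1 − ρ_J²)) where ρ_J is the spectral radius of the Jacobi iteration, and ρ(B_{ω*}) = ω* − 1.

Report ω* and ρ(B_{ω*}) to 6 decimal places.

With n=89, ρ(Jacobi) = cos(π/90) = 0.999391.
1 − cos²(π/90) = sin²(π/90) ⇒ √(1−ρ_J²) = sin(π/90) = 0.0348995.
So ω* = 2/1.0348995 = 1.932555 (Young).
Hence ρ(B_{ω*}) = 1.932555 − 1 = 0.932555.

ω* = 1.932555, ρ_SOR = 0.932555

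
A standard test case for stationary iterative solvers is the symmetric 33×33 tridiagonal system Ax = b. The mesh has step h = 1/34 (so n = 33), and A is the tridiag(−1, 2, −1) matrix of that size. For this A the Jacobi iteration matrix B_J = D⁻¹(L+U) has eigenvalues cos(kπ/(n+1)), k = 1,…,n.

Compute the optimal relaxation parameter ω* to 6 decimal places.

ω* = 1.831052

ρ_J = max_k |cos(kπ/34)| = cos(π/34) = 0.995734
√(1−ρ_J²) = |sin(π/34)| = 0.0922684
[ω*] 2 ÷ (1 + 0.0922684) = 2 ÷ 1.0922684 = 1.831052.
ρ_SOR = ω* − 1 = 1.831052 − 1 = 0.831052.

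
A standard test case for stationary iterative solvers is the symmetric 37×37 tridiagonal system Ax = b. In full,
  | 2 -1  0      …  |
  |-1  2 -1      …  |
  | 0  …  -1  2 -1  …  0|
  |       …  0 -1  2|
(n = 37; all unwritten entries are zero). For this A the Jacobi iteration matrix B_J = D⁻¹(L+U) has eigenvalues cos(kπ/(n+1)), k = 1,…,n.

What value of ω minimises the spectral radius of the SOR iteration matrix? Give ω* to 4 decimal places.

ρ_J = max_k |cos(kπ/38)| = cos(π/38) = 0.9966
√(1 − cos²(π/38)) = sin(π/38) ≈ 0.08258.
ω* = 2/(1+0.08258) = 1.8474
At ω = 1.8474 every |λ(B_ω)| = ω−1, so ρ_SOR = 0.8474.

ω* = 1.8474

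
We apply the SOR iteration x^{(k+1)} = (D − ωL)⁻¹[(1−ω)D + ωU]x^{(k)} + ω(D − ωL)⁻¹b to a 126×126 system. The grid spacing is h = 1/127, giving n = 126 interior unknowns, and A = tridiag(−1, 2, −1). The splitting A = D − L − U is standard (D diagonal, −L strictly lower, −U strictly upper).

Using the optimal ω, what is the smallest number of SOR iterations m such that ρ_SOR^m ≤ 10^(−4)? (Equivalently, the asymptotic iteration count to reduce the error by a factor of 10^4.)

With n=126, ρ(Jacobi) = cos(π/127) = 0.9996941.
√(1−ρ_J²) = |sin(π/127)| = 0.0247344
Then 2/(1+√(1−ρ_J²)) = 2/(1+0.0247344); ω* = 2/1.0247344 = 1.9517252.
At ω = 1.9517252 every |λ(B_ω)| = ω−1, so ρ_SOR = 0.9517252.
ρ_SOR^m ≤ 10^(−4) ⇔ m ≥ 4·ln10/(−ln 0.9517252) = 9.21034/0.0494789 = 186.147; m = ⌈186.147⌉ = 187.

m = 187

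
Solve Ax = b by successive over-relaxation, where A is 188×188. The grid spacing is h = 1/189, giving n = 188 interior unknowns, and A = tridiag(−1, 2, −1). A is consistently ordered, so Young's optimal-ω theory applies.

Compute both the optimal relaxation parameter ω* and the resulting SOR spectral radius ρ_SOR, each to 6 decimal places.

ω* = 1.967301, ρ_SOR = 0.967301

n=188: λ(B_J) = 1 − λ(A)/2 = cos(kπ/189); k=1 gives ρ_J = 0.999862.
root = sin(π/189) = 0.0166214  (since 1−cos² = sin²).
Then 2/(1+√(1−ρ_J²)) = 2/(1+0.0166214); ω* = 2/1.0166214 = 1.967301.
ρ_SOR = ω* − 1 ≈ 0.967301.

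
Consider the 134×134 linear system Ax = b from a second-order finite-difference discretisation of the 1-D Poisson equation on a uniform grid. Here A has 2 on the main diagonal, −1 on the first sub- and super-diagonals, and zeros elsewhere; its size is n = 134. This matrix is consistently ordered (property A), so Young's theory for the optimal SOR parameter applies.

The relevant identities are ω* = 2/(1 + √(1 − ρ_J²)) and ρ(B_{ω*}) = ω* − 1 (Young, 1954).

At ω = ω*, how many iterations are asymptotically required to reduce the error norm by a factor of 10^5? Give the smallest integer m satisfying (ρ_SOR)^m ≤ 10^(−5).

m = 248

spectrum of D⁻¹(L+U) = {cos(kπ/135) : 1≤k≤134}; ρ_J = cos(π/135) = 0.9997292.
√(1−ρ_J²) simplifies to sin(π/135) = 0.0232690.
So ω* = 2/1.0232690 = 1.9545203 (Young).
[ρ_SOR] ω* − 1 = 0.9545203.
For 5 digits: m = 5·ln10 / (−ln 0.9545203) = 11.5129/0.0465464 = 247.342; round up → m = 248.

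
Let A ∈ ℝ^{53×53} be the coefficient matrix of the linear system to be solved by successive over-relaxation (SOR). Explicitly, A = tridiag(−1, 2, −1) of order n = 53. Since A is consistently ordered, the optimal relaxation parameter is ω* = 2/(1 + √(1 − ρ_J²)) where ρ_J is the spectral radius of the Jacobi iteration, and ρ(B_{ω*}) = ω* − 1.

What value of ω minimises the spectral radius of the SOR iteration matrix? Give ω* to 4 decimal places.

B_J for the 53×53 system has eigenvalues cos(kπ/54); ρ_J = cos(π/54) = 0.9983.
1 − cos²(π/54) = sin²(π/54) ⇒ √(1−ρ_J²) = sin(π/54) = 0.05814.
Then 2/(1+√(1−ρ_J²)) = 2/(1+0.05814); ω* = 2/1.05814 = 1.8901.
ρ_SOR = ω* − 1 ≈ 0.8901.

ω* = 1.8901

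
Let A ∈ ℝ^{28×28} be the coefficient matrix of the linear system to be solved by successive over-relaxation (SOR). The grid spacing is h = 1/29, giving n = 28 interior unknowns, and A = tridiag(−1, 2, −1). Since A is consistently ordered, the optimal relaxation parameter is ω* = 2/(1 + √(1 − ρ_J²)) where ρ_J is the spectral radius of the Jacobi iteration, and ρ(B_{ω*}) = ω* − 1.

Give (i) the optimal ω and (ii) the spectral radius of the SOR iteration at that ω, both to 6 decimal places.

ω* = 1.804860, ρ_SOR = 0.804860

B_J for the 28×28 system has eigenvalues cos(kπ/29); ρ_J = cos(π/29) = 0.994138.
root = sin(π/29) = 0.1081190  (since 1−cos² = sin²).
Young: ω* = 2/(1+√(1−ρ_J²)) = 2/(1+0.1081190) = 2/1.1081190 = 1.804860.
[ρ_SOR] ω* − 1 = 0.804860.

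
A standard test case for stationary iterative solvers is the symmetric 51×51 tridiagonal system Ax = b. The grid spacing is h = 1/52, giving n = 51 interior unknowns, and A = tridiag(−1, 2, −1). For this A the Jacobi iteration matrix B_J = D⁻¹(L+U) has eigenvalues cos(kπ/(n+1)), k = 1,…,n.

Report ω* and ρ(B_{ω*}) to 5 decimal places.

ω* = 1.88612, ρ_SOR = 0.88612

With n=51, ρ(Jacobi) = cos(π/52) = 0.99818.
1 − cos²(π/52) = sin²(π/52) ⇒ √(1−ρ_J²) = sin(π/52) = 0.060378.
ω* = 2/(1 + 0.060378) = 2/1.060378 = 1.88612.
ρ_SOR = ω* − 1 ≈ 0.88612.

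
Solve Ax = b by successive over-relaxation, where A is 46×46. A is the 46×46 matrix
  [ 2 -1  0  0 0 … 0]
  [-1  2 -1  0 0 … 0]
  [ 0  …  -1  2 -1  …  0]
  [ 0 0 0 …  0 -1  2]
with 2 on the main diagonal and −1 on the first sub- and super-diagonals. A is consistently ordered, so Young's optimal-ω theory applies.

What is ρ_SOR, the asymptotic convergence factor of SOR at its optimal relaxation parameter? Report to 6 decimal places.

½·tridiag(1,0,1) at n=46: λ_k = cos(kπ/47); max |λ| at k=1 ⇒ ρ_J = cos(π/47) ≈ 0.997767.
√(1 − cos²(π/47)) = sin(π/47) ≈ 0.0667926.
ω* = 2/(1+0.0667926) = 1.874779
At ω = 1.874779 every |λ(B_ω)| = ω−1, so ρ_SOR = 0.874779.

ρ_SOR = 0.874779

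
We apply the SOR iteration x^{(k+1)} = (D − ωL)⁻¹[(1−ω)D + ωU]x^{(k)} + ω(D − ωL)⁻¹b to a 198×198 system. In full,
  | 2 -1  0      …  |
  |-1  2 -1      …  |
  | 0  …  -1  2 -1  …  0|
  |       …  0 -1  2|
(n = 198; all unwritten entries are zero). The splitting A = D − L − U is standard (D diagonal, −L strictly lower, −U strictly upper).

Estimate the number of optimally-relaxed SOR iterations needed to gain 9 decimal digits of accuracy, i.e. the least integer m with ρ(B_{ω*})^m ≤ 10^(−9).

B_J for the 198×198 system has eigenvalues cos(kπ/199); ρ_J = cos(π/199) = 0.9998754.
root = sin(π/199) = 0.0157862  (since 1−cos² = sin²).
ω* = 2/(1 + 0.0157862) = 2/1.0157862 = 1.9689183.
and ρ(B_{ω*}) = 1.9689183 − 1 = 0.9689183.
ρ_SOR^m ≤ 10^(−9) ⇔ m ≥ 9·ln10/(−ln 0.9689183) = 20.7233/0.031575 = 656.320; m = ⌈656.320⌉ = 657.

m = 657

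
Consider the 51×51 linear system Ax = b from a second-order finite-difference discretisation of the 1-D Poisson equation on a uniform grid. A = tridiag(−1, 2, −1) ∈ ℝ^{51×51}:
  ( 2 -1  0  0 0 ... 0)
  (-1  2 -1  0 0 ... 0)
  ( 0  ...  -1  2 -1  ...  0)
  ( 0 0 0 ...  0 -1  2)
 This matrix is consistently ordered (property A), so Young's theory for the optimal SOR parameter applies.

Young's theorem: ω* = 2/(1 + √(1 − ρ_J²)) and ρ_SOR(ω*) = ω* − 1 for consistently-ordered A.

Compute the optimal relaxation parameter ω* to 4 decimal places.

ω* = 1.8861

B_J for the 51×51 system has eigenvalues cos(kπ/52); ρ_J = cos(π/52) = 0.9982.
√(1−ρ_J²) simplifies to sin(π/52) = 0.06038.
Then 2/(1+√(1−ρ_J²)) = 2/(1+0.06038); ω* = 2/1.06038 = 1.8861.
and ρ(B_{ω*}) = 1.8861 − 1 = 0.8861.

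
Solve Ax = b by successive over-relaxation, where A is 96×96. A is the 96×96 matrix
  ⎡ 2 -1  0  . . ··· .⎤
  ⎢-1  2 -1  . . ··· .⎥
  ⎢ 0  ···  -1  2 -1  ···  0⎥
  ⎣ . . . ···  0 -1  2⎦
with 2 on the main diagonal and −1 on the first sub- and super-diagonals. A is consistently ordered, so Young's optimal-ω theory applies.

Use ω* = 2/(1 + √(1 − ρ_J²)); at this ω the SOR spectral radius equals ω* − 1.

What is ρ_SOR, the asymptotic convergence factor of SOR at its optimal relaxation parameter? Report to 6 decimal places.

n=96: λ(B_J) = 1 − λ(A)/2 = cos(kπ/97); k=1 gives ρ_J = 0.999476.
√(1−ρ_J²) = |sin(π/97)| = 0.0323819
ω* = 2 / (1 + 0.0323819) = 2 / 1.0323819 ≈ 1.937268.
and ρ(B_{ω*}) = 1.937268 − 1 = 0.937268.

ρ_SOR = 0.937268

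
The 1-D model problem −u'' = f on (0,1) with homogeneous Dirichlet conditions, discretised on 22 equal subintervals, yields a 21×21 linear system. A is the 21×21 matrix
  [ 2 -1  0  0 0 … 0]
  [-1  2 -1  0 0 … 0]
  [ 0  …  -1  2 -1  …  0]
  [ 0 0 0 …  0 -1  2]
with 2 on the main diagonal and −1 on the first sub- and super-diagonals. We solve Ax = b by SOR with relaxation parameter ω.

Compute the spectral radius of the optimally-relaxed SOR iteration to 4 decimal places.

ρ_SOR = 0.7508

spectrum of D⁻¹(L+U) = {cos(kπ/22) : 1≤k≤21}; ρ_J = cos(π/22) = 0.9898.
√(1−ρ_J²) = |sin(π/22)| = 0.14231
Young: ω* = 2/(1+√(1−ρ_J²)) = 2/(1+0.14231) = 2/1.14231 = 1.7508.
ρ_SOR = ω* − 1 ≈ 0.7508.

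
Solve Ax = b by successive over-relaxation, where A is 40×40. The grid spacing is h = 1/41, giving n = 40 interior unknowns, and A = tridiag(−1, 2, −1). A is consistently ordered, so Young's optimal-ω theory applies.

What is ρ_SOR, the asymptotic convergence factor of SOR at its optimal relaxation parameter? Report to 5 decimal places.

ρ_SOR = 0.85779

With n=40, ρ(Jacobi) = cos(π/41) = 0.99707.
√(1 − cos²(π/41)) = sin(π/41) ≈ 0.076549.
Young: ω* = 2/(1+√(1−ρ_J²)) = 2/(1+0.076549) = 2/1.076549 = 1.85779.
ρ_SOR = ω* − 1 ≈ 0.85779.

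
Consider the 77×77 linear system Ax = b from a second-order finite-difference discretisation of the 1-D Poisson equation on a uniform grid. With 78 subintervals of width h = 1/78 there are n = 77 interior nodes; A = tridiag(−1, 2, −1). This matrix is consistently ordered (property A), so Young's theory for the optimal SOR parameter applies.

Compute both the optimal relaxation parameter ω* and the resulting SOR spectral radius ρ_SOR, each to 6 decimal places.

ω* = 1.922585, ρ_SOR = 0.922585

n=77: λ(B_J) = 1 − λ(A)/2 = cos(kπ/78); k=1 gives ρ_J = 0.999189.
√(1−ρ_J²) simplifies to sin(π/78) = 0.0402659.
ω* = 2/(1 + 0.0402659) = 2/1.0402659 = 1.922585.
At ω = 1.922585 every |λ(B_ω)| = ω−1, so ρ_SOR = 0.922585.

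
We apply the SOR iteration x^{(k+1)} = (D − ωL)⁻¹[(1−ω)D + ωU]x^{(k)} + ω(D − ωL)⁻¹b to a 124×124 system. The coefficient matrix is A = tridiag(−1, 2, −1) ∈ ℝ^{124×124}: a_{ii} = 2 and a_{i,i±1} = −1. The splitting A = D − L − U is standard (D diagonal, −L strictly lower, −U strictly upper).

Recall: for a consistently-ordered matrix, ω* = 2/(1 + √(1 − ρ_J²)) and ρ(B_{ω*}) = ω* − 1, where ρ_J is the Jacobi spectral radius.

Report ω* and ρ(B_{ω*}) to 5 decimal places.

With n=124, ρ(Jacobi) = cos(π/125) = 0.99968.
√(1 − cos²(π/125)) = sin(π/125) ≈ 0.025130.
[ω*] 2 ÷ (1 + 0.025130) = 2 ÷ 1.025130 = 1.95097.
ρ_SOR = ω* − 1 = 1.95097 − 1 = 0.95097.

ω* = 1.95097, ρ_SOR = 0.95097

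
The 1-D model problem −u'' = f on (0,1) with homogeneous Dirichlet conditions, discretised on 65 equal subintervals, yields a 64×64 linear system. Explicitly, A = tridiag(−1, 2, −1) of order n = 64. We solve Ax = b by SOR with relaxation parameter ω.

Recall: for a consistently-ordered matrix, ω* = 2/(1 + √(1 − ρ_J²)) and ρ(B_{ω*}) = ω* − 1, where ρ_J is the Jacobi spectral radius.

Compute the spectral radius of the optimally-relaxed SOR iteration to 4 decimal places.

B_J for the 64×64 system has eigenvalues cos(kπ/65); ρ_J = cos(π/65) = 0.9988.
√(1−ρ_J²) simplifies to sin(π/65) = 0.04831.
[ω*] 2 ÷ (1 + 0.04831) = 2 ÷ 1.04831 = 1.9078.
and ρ(B_{ω*}) = 1.9078 − 1 = 0.9078.

ρ_SOR = 0.9078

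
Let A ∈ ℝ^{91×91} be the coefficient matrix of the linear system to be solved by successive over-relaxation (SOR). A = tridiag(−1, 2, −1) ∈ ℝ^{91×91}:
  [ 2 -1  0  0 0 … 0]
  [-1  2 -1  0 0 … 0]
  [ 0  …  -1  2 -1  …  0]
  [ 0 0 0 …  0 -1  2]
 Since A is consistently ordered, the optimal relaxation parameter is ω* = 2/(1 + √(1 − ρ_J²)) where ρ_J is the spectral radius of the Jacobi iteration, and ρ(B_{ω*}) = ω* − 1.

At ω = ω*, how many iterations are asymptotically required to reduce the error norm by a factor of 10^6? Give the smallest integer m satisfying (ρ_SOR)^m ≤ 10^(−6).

ρ_J = max_k |cos(kπ/92)| = cos(π/92) = 0.9994170
√(1−ρ_J²) simplifies to sin(π/92) = 0.0341411.
Then 2/(1+√(1−ρ_J²)) = 2/(1+0.0341411); ω* = 2/1.0341411 = 1.9339721.
and ρ(B_{ω*}) = 1.9339721 − 1 = 0.9339721.
Need (0.9339721)^m ≤ 10^(−6): m ≥ 6·ln10/|ln 0.9339721| = 13.8155/0.0683087 = 202.251 ⇒ m = 203.

m = 203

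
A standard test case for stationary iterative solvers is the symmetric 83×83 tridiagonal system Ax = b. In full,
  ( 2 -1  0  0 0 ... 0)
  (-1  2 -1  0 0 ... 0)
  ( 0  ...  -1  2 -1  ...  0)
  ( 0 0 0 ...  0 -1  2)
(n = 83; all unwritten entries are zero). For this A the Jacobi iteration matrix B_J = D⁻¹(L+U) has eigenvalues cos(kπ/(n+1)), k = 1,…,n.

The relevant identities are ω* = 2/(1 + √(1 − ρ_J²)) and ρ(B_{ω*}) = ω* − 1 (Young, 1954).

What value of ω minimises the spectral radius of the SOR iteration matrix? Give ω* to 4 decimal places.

spectrum of D⁻¹(L+U) = {cos(kπ/84) : 1≤k≤83}; ρ_J = cos(π/84) = 0.9993.
root = sin(π/84) = 0.03739  (since 1−cos² = sin²).
So ω* = 2/1.03739 = 1.9279 (Young).
ρ(B_{ω*}) = ω*−1 = 0.9279

ω* = 1.9279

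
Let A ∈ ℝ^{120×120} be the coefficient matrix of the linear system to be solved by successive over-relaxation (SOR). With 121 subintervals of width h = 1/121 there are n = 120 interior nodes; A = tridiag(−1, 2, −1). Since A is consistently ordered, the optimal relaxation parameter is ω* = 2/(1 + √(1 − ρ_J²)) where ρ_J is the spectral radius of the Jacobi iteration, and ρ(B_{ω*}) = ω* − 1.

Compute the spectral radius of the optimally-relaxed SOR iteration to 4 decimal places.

B_J for the 120×120 system has eigenvalues cos(kπ/121); ρ_J = cos(π/121) = 0.9997.
1 − cos²(π/121) = sin²(π/121) ⇒ √(1−ρ_J²) = sin(π/121) = 0.02596.
So ω* = 2/1.02596 = 1.9494 (Young).
[ρ_SOR] ω* − 1 = 0.9494.

ρ_SOR = 0.9494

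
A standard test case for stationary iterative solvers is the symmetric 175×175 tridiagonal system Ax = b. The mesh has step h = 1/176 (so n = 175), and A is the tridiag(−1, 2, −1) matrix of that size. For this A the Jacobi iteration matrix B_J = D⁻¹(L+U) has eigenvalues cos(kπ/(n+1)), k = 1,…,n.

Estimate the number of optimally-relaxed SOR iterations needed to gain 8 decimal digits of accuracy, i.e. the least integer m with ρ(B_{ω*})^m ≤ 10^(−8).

m = 516

B_J for the 175×175 system has eigenvalues cos(kπ/176); ρ_J = cos(π/176) = 0.9998407.
√(1−ρ_J²) simplifies to sin(π/176) = 0.0178490.
ω* = 2/(1+0.0178490) = 1.9649280
[ρ_SOR] ω* − 1 = 0.9649280.
(0.9649280)^m ≤ 10^{−8}  ⇒  m·ln(0.9649280) ≤ −8·ln10  ⇒  m ≥ 515.960  ⇒  m = 516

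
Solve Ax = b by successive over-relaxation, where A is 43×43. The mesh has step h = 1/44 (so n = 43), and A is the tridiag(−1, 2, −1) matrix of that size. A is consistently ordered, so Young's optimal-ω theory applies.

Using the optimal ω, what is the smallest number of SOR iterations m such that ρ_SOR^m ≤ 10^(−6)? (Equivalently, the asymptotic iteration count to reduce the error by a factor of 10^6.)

m = 97

n=43: λ(B_J) = 1 − λ(A)/2 = cos(kπ/44); k=1 gives ρ_J = 0.9974521.
√(1−ρ_J²) simplifies to sin(π/44) = 0.0713392.
ω* = 2/(1+0.0713392) = 1.8668224
Hence ρ(B_{ω*}) = 1.8668224 − 1 = 0.8668224.
ρ_SOR^m ≤ 10^(−6) ⇔ m ≥ 6·ln10/(−ln 0.8668224) = 13.8155/0.142921 = 96.665; m = ⌈96.665⌉ = 97.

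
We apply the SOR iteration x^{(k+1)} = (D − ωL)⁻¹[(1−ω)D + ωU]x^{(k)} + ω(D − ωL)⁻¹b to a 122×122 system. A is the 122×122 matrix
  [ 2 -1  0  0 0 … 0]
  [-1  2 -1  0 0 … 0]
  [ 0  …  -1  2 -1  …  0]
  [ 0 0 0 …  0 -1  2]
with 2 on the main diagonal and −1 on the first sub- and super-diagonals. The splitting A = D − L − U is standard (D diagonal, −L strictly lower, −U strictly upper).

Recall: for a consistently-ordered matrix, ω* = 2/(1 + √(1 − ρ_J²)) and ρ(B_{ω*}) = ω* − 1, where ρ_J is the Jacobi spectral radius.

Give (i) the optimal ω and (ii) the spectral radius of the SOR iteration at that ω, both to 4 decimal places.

ω* = 1.9502, ρ_SOR = 0.9502

[ρ_J] n=122: ρ(B_J) = cos(π/(n+1)) = cos(π/123) = 0.9997.
1 − cos²(π/123) = sin²(π/123) ⇒ √(1−ρ_J²) = sin(π/123) = 0.02554.
ω* = 2/(1+0.02554) = 1.9502
At ω = 1.9502 every |λ(B_ω)| = ω−1, so ρ_SOR = 0.9502.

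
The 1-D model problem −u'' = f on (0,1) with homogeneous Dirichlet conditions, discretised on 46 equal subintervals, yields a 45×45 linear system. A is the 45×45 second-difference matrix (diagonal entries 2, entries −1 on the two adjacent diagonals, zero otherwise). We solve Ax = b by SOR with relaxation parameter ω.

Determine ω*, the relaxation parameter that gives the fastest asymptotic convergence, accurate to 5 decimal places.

spectrum of D⁻¹(L+U) = {cos(kπ/46) : 1≤k≤45}; ρ_J = cos(π/46) = 0.99767.
√(1−ρ_J²) = |sin(π/46)| = 0.068242
ω* = 2 / (1 + 0.068242) = 2 / 1.068242 ≈ 1.87223.
Hence ρ(B_{ω*}) = 1.87223 − 1 = 0.87223.

ω* = 1.87223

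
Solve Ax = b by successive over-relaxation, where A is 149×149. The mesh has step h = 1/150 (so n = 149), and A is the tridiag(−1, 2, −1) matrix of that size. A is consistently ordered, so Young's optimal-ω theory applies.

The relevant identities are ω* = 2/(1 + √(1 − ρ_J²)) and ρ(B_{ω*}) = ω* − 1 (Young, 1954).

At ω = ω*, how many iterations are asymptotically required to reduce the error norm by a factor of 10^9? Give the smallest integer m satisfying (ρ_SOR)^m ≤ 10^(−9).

m = 495

With n=149, ρ(Jacobi) = cos(π/150) = 0.9997807.
1 − cos²(π/150) = sin²(π/150) ⇒ √(1−ρ_J²) = sin(π/150) = 0.0209424.
Then 2/(1+√(1−ρ_J²)) = 2/(1+0.0209424); ω* = 2/1.0209424 = 1.9589744.
ρ(B_{ω*}) = ω*−1 = 0.9589744
Need (0.9589744)^m ≤ 10^(−9): m ≥ 9·ln10/|ln 0.9589744| = 20.7233/0.0418909 = 494.697 ⇒ m = 495.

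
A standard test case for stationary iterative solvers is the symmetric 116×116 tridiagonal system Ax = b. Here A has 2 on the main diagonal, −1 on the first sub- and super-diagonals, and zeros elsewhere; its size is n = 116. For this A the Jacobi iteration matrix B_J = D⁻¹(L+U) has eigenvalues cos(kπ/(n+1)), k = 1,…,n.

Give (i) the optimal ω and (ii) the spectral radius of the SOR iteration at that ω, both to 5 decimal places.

ω* = 1.94771, ρ_SOR = 0.94771

½·tridiag(1,0,1) at n=116: λ_k = cos(kπ/117); max |λ| at k=1 ⇒ ρ_J = cos(π/117) ≈ 0.99964.
√(1 − cos²(π/117)) = sin(π/117) ≈ 0.026848.
So ω* = 2/1.026848 = 1.94771 (Young).
ρ_SOR = ω* − 1 ≈ 0.94771.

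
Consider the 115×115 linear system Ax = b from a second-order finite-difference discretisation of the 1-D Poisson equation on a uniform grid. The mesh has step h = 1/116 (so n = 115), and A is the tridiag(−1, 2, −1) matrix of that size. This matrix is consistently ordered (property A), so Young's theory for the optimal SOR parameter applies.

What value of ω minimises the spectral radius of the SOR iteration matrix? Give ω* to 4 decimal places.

½·tridiag(1,0,1) at n=115: λ_k = cos(kπ/116); max |λ| at k=1 ⇒ ρ_J = cos(π/116) ≈ 0.9996.
1 − cos²(π/116) = sin²(π/116) ⇒ √(1−ρ_J²) = sin(π/116) = 0.02708.
Then 2/(1+√(1−ρ_J²)) = 2/(1+0.02708); ω* = 2/1.02708 = 1.9473.
ρ_SOR = ω* − 1 = 1.9473 − 1 = 0.9473.

ω* = 1.9473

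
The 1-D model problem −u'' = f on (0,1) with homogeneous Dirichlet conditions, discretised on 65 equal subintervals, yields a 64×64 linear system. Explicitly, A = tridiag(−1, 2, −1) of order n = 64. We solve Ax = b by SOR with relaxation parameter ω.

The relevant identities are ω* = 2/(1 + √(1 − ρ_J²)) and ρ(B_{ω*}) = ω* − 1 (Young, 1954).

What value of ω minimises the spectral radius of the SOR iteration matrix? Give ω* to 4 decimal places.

B_J for the 64×64 system has eigenvalues cos(kπ/65); ρ_J = cos(π/65) = 0.9988.
√(1−ρ_J²) simplifies to sin(π/65) = 0.04831.
So ω* = 2/1.04831 = 1.9078 (Young).
ρ(B_{ω*}) = ω*−1 = 0.9078

ω* = 1.9078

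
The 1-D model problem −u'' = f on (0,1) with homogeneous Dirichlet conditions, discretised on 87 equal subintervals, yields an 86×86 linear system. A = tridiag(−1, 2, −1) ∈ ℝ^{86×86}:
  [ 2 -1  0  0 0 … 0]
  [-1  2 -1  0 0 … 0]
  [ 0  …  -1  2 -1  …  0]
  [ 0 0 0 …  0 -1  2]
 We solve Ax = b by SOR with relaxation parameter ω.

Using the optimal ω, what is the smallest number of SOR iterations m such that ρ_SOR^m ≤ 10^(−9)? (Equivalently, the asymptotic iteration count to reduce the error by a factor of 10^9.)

B_J for the 86×86 system has eigenvalues cos(kπ/87); ρ_J = cos(π/87) = 0.9993481.
√(1−ρ_J²) simplifies to sin(π/87) = 0.0361024.
So ω* = 2/1.0361024 = 1.9303111 (Young).
ρ_SOR = ω* − 1 = 1.9303111 − 1 = 0.9303111.
(0.9303111)^m ≤ 10^{−9}  ⇒  m·ln(0.9303111) ≤ −9·ln10  ⇒  m ≥ 286.882  ⇒  m = 287

m = 287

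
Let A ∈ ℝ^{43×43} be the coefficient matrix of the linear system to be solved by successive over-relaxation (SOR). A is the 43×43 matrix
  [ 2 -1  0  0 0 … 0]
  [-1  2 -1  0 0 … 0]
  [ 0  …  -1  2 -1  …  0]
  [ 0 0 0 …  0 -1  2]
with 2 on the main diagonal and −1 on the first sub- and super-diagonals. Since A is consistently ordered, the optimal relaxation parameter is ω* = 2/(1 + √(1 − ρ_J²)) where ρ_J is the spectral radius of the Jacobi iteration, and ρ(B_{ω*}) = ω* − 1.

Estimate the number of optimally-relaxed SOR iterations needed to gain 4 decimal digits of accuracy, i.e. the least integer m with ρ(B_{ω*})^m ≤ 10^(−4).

m = 65

B_J for the 43×43 system has eigenvalues cos(kπ/44); ρ_J = cos(π/44) = 0.9974521.
√(1 − cos²(π/44)) = sin(π/44) ≈ 0.0713392.
[ω*] 2 ÷ (1 + 0.0713392) = 2 ÷ 1.0713392 = 1.8668224.
ρ_SOR = ω* − 1 = 1.8668224 − 1 = 0.8668224.
4·ln10 = 9.21034; −ln(0.8668224) = 0.142921; m = ⌈9.21034/0.142921⌉ = ⌈64.444⌉ = 65.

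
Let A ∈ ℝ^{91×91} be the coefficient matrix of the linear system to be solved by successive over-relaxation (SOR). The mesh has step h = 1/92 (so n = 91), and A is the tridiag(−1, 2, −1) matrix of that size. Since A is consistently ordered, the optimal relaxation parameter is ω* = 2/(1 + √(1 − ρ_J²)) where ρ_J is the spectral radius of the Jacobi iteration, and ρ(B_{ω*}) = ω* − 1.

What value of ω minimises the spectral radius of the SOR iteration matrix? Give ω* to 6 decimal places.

ω* = 1.933972

[ρ_J] n=91: ρ(B_J) = cos(π/(n+1)) = cos(π/92) = 0.999417.
√(1−ρ_J²) = |sin(π/92)| = 0.0341411
So ω* = 2/1.0341411 = 1.933972 (Young).
ρ_SOR = ω* − 1 = 1.933972 − 1 = 0.933972.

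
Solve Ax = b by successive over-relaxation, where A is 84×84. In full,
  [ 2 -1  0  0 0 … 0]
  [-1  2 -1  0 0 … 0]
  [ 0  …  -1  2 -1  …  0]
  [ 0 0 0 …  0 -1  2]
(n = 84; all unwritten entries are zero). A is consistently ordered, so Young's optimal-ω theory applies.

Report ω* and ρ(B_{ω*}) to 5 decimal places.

ω* = 1.92873, ρ_SOR = 0.92873

n=84: λ(B_J) = 1 − λ(A)/2 = cos(kπ/85); k=1 gives ρ_J = 0.99932.
root = sin(π/85) = 0.036951  (since 1−cos² = sin²).
Young: ω* = 2/(1+√(1−ρ_J²)) = 2/(1+0.036951) = 2/1.036951 = 1.92873.
[ρ_SOR] ω* − 1 = 0.92873.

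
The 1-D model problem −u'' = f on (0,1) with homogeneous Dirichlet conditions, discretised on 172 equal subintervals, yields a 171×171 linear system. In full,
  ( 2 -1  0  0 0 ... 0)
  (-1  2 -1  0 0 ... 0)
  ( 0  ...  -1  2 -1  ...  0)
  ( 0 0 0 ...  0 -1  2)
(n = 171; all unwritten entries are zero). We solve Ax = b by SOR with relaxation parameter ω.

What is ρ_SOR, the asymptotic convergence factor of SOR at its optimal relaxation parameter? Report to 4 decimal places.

ρ_SOR = 0.9641

[ρ_J] n=171: ρ(B_J) = cos(π/(n+1)) = cos(π/172) = 0.9998.
root = sin(π/172) = 0.01826  (since 1−cos² = sin²).
ω* = 2/(1+0.01826) = 1.9641
[ρ_SOR] ω* − 1 = 0.9641.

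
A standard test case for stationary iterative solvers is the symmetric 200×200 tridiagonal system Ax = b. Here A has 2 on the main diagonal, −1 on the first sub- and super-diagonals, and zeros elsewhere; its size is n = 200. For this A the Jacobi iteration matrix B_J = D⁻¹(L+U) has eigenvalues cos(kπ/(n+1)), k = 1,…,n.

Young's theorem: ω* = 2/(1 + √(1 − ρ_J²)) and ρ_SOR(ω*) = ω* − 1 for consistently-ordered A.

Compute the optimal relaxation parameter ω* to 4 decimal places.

ω* = 1.9692

½·tridiag(1,0,1) at n=200: λ_k = cos(kπ/201); max |λ| at k=1 ⇒ ρ_J = cos(π/201) ≈ 0.9999.
√(1−ρ_J²) = |sin(π/201)| = 0.01563
So ω* = 2/1.01563 = 1.9692 (Young).
ρ_SOR = ω* − 1 ≈ 0.9692.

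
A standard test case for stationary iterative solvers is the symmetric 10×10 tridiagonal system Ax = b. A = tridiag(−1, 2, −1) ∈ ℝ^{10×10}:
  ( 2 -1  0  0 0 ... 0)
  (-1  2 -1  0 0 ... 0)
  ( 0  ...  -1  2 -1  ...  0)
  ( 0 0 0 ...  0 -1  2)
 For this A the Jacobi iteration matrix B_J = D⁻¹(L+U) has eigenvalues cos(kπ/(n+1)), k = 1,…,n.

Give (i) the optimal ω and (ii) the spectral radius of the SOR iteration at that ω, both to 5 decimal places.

ρ_J = max_k |cos(kπ/11)| = cos(π/11) = 0.95949
√(1 − cos²(π/11)) = sin(π/11) ≈ 0.281733.
So ω* = 2/1.281733 = 1.56039 (Young).
ρ_SOR = ω* − 1 ≈ 0.56039.

ω* = 1.56039, ρ_SOR = 0.56039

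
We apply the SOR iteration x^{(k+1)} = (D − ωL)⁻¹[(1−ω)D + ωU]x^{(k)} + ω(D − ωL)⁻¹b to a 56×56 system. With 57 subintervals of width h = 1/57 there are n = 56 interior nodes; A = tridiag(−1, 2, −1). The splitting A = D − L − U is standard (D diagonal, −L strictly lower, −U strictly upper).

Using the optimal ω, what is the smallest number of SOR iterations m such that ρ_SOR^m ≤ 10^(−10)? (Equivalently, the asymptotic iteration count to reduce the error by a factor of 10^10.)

n=56: λ(B_J) = 1 − λ(A)/2 = cos(kπ/57); k=1 gives ρ_J = 0.9984815.
√(1−ρ_J²) simplifies to sin(π/57) = 0.0550878.
ω* = 2 / (1 + 0.0550878) = 2 / 1.0550878 ≈ 1.8955768.
[ρ_SOR] ω* − 1 = 0.8955768.
Need (0.8955768)^m ≤ 10^(−10): m ≥ 10·ln10/|ln 0.8955768| = 23.0259/0.110287 = 208.782 ⇒ m = 209.

m = 209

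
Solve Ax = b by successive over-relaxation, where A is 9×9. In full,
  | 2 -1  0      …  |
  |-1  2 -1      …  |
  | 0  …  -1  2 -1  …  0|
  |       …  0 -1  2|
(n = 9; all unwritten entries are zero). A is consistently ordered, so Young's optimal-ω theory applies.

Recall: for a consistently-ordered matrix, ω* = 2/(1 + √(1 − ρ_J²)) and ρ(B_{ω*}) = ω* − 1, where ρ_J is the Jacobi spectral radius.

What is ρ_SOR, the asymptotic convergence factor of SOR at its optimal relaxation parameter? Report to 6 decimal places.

ρ_SOR = 0.527864

B_J for the 9×9 system has eigenvalues cos(kπ/10); ρ_J = cos(π/10) = 0.951057.
√(1 − cos²(π/10)) = sin(π/10) ≈ 0.3090170.
Then 2/(1+√(1−ρ_J²)) = 2/(1+0.3090170); ω* = 2/1.3090170 = 1.527864.
Hence ρ(B_{ω*}) = 1.527864 − 1 = 0.527864.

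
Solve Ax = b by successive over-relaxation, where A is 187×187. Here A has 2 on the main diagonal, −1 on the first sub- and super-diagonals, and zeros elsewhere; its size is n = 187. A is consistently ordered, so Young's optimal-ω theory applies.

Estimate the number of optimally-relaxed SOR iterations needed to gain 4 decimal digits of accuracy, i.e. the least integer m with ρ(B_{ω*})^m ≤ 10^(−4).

m = 276

spectrum of D⁻¹(L+U) = {cos(kπ/188) : 1≤k≤187}; ρ_J = cos(π/188) = 0.9998604.
√(1 − cos²(π/188)) = sin(π/188) ≈ 0.0167098.
ω* = 2/(1+0.0167098) = 1.9671297
ρ(B_{ω*}) = ω*−1 = 0.9671297
m ≥ 4·ln10 / (−ln 0.9671297) = 275.571; smallest integer m = 276.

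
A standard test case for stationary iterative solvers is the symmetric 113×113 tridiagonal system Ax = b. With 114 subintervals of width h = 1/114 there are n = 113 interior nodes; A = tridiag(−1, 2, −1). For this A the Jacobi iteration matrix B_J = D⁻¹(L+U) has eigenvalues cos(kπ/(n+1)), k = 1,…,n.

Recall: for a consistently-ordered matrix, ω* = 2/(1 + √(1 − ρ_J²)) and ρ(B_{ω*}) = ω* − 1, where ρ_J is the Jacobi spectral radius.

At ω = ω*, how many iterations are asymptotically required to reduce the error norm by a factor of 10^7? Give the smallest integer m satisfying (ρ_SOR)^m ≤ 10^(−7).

m = 293

½·tridiag(1,0,1) at n=113: λ_k = cos(kπ/114); max |λ| at k=1 ⇒ ρ_J = cos(π/114) ≈ 0.9996203.
root = sin(π/114) = 0.0275543  (since 1−cos² = sin²).
Then 2/(1+√(1−ρ_J²)) = 2/(1+0.0275543); ω* = 2/1.0275543 = 1.9463692.
At ω = 1.9463692 every |λ(B_ω)| = ω−1, so ρ_SOR = 0.9463692.
m ≥ 7·ln10 / (−ln 0.9463692) = 292.405; smallest integer m = 293.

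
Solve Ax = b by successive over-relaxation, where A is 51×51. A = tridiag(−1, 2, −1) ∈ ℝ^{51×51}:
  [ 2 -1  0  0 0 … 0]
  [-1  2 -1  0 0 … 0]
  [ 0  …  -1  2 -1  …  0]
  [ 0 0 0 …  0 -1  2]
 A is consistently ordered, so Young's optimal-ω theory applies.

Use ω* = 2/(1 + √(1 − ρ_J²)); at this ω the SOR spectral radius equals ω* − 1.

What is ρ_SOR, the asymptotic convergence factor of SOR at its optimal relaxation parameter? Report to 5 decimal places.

ρ_J = max_k |cos(kπ/52)| = cos(π/52) = 0.99818
1 − cos²(π/52) = sin²(π/52) ⇒ √(1−ρ_J²) = sin(π/52) = 0.060378.
ω* = 2/(1 + 0.060378) = 2/1.060378 = 1.88612.
[ρ_SOR] ω* − 1 = 0.88612.

ρ_SOR = 0.88612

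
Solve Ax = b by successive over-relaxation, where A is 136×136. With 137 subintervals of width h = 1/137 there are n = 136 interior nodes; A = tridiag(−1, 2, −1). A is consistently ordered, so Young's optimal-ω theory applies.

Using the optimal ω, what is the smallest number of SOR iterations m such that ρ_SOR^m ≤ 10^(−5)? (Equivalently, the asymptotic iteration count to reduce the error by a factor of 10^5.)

spectrum of D⁻¹(L+U) = {cos(kπ/137) : 1≤k≤136}; ρ_J = cos(π/137) = 0.9997371.
√(1 − cos²(π/137)) = sin(π/137) ≈ 0.0229293.
Young: ω* = 2/(1+√(1−ρ_J²)) = 2/(1+0.0229293) = 2/1.0229293 = 1.9551693.
ρ_SOR = ω* − 1 ≈ 0.9551693.
ρ_SOR^m ≤ 10^(−5) ⇔ m ≥ 5·ln10/(−ln 0.9551693) = 11.5129/0.0458667 = 251.008; m = ⌈251.008⌉ = 252.

m = 252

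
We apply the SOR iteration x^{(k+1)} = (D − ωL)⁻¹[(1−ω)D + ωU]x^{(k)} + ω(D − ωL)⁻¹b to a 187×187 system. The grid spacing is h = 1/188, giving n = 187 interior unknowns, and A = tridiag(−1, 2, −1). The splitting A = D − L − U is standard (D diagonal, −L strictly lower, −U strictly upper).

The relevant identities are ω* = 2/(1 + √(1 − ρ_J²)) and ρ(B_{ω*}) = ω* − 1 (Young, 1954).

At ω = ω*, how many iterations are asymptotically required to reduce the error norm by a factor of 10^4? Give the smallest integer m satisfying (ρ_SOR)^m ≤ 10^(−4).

B_J for the 187×187 system has eigenvalues cos(kπ/188); ρ_J = cos(π/188) = 0.9998604.
√(1 − cos²(π/188)) = sin(π/188) ≈ 0.0167098.
[ω*] 2 ÷ (1 + 0.0167098) = 2 ÷ 1.0167098 = 1.9671297.
At ω = 1.9671297 every |λ(B_ω)| = ω−1, so ρ_SOR = 0.9671297.
(0.9671297)^m ≤ 10^{−4}  ⇒  m·ln(0.9671297) ≤ −4·ln10  ⇒  m ≥ 275.571  ⇒  m = 276

m = 276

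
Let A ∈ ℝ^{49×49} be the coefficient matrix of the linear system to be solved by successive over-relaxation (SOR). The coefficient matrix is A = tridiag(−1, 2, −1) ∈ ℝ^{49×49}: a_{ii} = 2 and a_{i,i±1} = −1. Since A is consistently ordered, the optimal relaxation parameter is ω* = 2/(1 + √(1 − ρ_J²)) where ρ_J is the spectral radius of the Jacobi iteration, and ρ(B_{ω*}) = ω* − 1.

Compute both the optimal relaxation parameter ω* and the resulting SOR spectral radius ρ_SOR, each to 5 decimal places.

n=49: λ(B_J) = 1 − λ(A)/2 = cos(kπ/50); k=1 gives ρ_J = 0.99803.
root = sin(π/50) = 0.062791  (since 1−cos² = sin²).
Then 2/(1+√(1−ρ_J²)) = 2/(1+0.062791); ω* = 2/1.062791 = 1.88184.
ρ_SOR = ω* − 1 ≈ 0.88184.

ω* = 1.88184, ρ_SOR = 0.88184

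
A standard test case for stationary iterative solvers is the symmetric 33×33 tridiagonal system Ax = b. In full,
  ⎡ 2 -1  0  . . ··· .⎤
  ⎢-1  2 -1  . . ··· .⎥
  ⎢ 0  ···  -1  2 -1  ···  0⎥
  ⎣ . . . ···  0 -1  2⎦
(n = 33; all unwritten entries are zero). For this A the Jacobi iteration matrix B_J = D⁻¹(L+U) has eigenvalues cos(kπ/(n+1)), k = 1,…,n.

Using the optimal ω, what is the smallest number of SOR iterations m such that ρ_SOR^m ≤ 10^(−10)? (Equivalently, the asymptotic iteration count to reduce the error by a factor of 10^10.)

ρ_J = max_k |cos(kπ/34)| = cos(π/34) = 0.9957342
root = sin(π/34) = 0.0922684  (since 1−cos² = sin²).
So ω* = 2/1.0922684 = 1.8310518 (Young).
ρ(B_{ω*}) = ω*−1 = 0.8310518
(0.8310518)^m ≤ 10^{−10}  ⇒  m·ln(0.8310518) ≤ −10·ln10  ⇒  m ≥ 124.422  ⇒  m = 125

m = 125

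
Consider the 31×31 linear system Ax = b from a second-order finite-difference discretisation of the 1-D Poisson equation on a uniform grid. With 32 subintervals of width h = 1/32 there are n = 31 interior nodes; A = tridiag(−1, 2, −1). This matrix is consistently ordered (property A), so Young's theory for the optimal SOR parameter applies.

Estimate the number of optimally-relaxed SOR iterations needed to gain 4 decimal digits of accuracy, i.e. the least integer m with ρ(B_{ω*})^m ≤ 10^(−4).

spectrum of D⁻¹(L+U) = {cos(kπ/32) : 1≤k≤31}; ρ_J = cos(π/32) = 0.9951847.
√(1 − cos²(π/32)) = sin(π/32) ≈ 0.0980171.
Then 2/(1+√(1−ρ_J²)) = 2/(1+0.0980171); ω* = 2/1.0980171 = 1.8214653.
ρ_SOR = ω* − 1 = 1.8214653 − 1 = 0.8214653.
(0.8214653)^m ≤ 10^{−4}  ⇒  m·ln(0.8214653) ≤ −4·ln10  ⇒  m ≥ 46.832  ⇒  m = 47

m = 47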